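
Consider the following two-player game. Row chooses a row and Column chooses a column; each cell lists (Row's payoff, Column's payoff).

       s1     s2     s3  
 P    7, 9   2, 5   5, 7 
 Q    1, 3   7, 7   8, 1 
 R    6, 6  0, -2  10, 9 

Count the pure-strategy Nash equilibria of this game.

(P, s1): Row gets 7 (best alternative 6); Column gets 9 (best alternative 7). Neither deviates — NE.
(Q, s2): Row gets 7 (best alternative 2); Column gets 7 (best alternative 3). Neither deviates — NE.
(R, s3): Row gets 10 (best alternative 8); Column gets 9 (best alternative 6). Neither deviates — NE.
(Q, s1) is not a NE: Row would switch to P (7 > 1).
No other cell survives both best-response checks, so there are 3 pure NE.

3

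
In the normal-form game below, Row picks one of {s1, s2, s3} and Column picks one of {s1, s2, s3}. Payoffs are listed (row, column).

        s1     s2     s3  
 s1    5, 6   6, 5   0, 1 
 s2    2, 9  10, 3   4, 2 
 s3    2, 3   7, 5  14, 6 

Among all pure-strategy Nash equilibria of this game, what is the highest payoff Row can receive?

14

Both s1 is a pure NE (Row: 5 ≥ 2; Column: 6 ≥ 5). Row gets 5.
Both s3 is a pure NE (Row: 14 ≥ 4; Column: 6 ≥ 5). Row gets 14.
Every other cell has a profitable deviation for at least one player. Highest of {5, 14} is 14.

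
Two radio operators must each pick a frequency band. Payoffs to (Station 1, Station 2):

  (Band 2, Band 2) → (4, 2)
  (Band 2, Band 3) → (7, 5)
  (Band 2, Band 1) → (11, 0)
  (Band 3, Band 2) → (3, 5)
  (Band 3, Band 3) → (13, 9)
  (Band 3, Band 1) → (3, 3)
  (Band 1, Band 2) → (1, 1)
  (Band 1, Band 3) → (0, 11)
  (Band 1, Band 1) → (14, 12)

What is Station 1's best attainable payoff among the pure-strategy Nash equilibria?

Both Band 3 is a pure NE (Station 1: 13 ≥ 7; Station 2: 9 ≥ 5). Station 1 gets 13.
Both Band 1 is a pure NE (Station 1: 14 ≥ 11; Station 2: 12 ≥ 11). Station 1 gets 14.
Every other cell has a profitable deviation for at least one player. Highest of {13, 14} is 14.

14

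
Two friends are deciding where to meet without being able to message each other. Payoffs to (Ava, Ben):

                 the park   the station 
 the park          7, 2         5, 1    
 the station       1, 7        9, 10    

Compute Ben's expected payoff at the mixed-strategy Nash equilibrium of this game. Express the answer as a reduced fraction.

Ava mixes with probability p on the park, chosen so Ben is indifferent: 2p + 7(1−p) = 1p + 10(1−p) gives p = 3/4.
Ben's expected payoff is 2·3/4 + 7·1/4 = 13/4.

13/4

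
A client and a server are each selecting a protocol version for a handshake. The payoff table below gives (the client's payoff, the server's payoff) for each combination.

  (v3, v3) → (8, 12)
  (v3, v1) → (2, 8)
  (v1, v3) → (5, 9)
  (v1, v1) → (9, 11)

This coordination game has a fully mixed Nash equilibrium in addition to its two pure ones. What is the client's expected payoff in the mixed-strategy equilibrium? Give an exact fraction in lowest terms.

31/5

The server mixes with probability q on v3, chosen so the client is indifferent: 8q + 2(1−q) = 5q + 9(1−q) gives q = 7/10.
The client's expected payoff (from either row, since indifferent) is 8·7/10 + 2·3/10 = 31/5.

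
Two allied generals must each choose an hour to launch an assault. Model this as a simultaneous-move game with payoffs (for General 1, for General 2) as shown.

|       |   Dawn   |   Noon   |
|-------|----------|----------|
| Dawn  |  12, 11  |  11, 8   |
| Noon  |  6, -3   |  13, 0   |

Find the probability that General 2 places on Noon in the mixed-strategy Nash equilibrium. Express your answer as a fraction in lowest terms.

3/4

General 2's mix q on Dawn must make General 1 indifferent between Dawn and Noon.
General 1's payoff from Dawn: 12q + 11(1−q). From Noon: 6q + 13(1−q).
Set equal: 6q = 2(1−q) → q = 2/8 = 1/4.
Probability on Noon is 1 − 1/4 = 3/4.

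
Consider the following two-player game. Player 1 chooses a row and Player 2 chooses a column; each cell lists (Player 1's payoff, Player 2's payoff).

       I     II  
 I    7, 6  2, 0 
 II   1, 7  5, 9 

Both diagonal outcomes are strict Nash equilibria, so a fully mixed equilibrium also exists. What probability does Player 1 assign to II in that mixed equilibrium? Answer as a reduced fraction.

Player 1's mix p on I must make Player 2 indifferent between I and II.
Player 2's payoff from I: 6p + 7(1−p). From II: 0p + 9(1−p).
Set equal: 6p = 2(1−p) → p = 2/8 = 1/4.
Probability on II is 1 − 1/4 = 3/4.

3/4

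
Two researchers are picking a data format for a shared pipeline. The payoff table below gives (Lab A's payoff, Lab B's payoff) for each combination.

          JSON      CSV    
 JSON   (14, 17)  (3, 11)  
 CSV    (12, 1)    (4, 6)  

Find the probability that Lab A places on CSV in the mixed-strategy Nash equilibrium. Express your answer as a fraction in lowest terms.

Lab A's mix p on JSON must make Lab B indifferent between JSON and CSV.
Lab B's payoff from JSON: 17p + 1(1−p). From CSV: 11p + 6(1−p).
Set equal: 6p = 5(1−p) → p = 5/11.
Probability on CSV is 1 − 5/11 = 6/11.

6/11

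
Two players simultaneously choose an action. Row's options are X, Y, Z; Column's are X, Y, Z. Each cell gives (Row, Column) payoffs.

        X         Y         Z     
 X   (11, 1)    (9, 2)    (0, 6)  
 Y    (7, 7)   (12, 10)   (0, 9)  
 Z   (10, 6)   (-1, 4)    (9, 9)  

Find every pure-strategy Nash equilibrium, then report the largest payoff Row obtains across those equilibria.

Both Y is a pure NE (Row: 12 ≥ 9; Column: 10 ≥ 9). Row gets 12.
Both Z is a pure NE (Row: 9 ≥ 0; Column: 9 ≥ 6). Row gets 9.
Every other cell has a profitable deviation for at least one player. Highest of {12, 9} is 12.

12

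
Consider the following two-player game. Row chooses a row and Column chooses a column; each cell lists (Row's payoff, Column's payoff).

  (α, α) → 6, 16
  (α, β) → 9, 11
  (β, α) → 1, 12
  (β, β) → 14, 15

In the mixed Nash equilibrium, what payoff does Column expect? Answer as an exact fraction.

Row mixes with probability p on α, chosen so Column is indifferent: 16p + 12(1−p) = 11p + 15(1−p) gives p = 3/8.
Column's expected payoff is 16·3/8 + 12·5/8 = 27/2.

27/2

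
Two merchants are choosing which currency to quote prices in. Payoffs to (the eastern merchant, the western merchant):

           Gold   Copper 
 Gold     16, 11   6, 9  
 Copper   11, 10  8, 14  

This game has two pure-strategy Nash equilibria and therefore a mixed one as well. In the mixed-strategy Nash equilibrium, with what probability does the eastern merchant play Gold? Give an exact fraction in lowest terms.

2/3

The eastern merchant's mix p on Gold must make the western merchant indifferent between Gold and Copper.
The western merchant's payoff from Gold: 11p + 10(1−p). From Copper: 9p + 14(1−p).
Set equal: 2p = 4(1−p) → p = 4/6 = 2/3.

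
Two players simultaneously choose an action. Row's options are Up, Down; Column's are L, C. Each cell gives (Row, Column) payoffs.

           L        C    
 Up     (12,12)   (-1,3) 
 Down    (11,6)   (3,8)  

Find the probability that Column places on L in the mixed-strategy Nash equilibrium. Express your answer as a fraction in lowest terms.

4/5

Column's mix q on L must make Row indifferent between Up and Down.
Row's payoff from Up: 12q + (-1)(1−q). From Down: 11q + 3(1−q).
Set equal: 1q = 4(1−q) → q = 4/5.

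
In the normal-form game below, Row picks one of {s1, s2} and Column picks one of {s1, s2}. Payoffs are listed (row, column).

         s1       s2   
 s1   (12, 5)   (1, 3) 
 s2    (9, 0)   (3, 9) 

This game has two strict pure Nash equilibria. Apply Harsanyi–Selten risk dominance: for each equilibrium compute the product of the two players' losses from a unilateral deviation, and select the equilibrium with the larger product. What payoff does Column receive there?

9

At both s1: Row loses 12 − 9 = 3 by deviating; Column loses 5 − 3 = 2. Product = 3·2 = 6.
At both s2: Row loses 3 − 1 = 2 by deviating; Column loses 9 − 0 = 9. Product = 2·9 = 18.
18 > 6, so both s2 is risk-dominant. Column's payoff there is 9.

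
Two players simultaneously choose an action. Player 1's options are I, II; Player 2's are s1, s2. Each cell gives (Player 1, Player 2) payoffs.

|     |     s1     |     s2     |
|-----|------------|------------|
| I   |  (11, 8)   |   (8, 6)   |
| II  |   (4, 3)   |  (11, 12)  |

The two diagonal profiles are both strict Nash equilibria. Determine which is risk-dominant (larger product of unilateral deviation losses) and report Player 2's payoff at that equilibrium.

12

At (I, s1): Player 1 loses 11 − 4 = 7 by deviating; Player 2 loses 8 − 6 = 2. Product = 7·2 = 14.
At (II, s2): Player 1 loses 11 − 8 = 3 by deviating; Player 2 loses 12 − 3 = 9. Product = 3·9 = 27.
27 > 14, so (II, s2) is risk-dominant. Player 2's payoff there is 12.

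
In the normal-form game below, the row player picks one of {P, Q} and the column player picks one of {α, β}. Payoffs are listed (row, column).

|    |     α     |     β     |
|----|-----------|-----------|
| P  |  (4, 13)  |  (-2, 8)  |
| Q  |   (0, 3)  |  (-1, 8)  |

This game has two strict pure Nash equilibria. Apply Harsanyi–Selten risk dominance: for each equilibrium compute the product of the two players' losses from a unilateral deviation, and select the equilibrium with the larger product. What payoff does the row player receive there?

4

At (P, α): the row player loses 4 − 0 = 4 by deviating; the column player loses 13 − 8 = 5. Product = 4·5 = 20.
At (Q, β): the row player loses -1 − (-2) = 1 by deviating; the column player loses 8 − 3 = 5. Product = 1·5 = 5.
20 > 5, so (P, α) is risk-dominant. The row player's payoff there is 4.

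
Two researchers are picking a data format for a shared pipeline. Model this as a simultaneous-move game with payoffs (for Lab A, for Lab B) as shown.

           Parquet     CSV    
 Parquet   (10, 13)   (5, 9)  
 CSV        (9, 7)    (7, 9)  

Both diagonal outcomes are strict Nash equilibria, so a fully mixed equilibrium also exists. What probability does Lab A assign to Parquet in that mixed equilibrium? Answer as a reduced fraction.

1/3

Lab A's mix p on Parquet must make Lab B indifferent between Parquet and CSV.
Lab B's payoff from Parquet: 13p + 7(1−p). From CSV: 9p + 9(1−p).
Set equal: 4p = 2(1−p) → p = 2/6 = 1/3.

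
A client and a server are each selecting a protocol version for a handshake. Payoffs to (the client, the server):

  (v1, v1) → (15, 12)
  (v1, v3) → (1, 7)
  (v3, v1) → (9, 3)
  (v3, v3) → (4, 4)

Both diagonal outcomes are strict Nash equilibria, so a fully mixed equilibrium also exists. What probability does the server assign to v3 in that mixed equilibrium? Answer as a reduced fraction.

The server's mix q on v1 must make the client indifferent between v1 and v3.
The client's payoff from v1: 15q + 1(1−q). From v3: 9q + 4(1−q).
Set equal: 6q = 3(1−q) → q = 3/9 = 1/3.
Probability on v3 is 1 − 1/3 = 2/3.

2/3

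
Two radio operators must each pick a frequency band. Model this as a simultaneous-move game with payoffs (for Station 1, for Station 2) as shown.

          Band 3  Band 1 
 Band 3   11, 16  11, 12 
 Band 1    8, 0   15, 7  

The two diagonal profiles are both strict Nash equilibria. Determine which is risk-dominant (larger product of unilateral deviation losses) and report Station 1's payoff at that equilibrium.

15

At both Band 3: Station 1 loses 11 − 8 = 3 by deviating; Station 2 loses 16 − 12 = 4. Product = 3·4 = 12.
At both Band 1: Station 1 loses 15 − 11 = 4 by deviating; Station 2 loses 7 − 0 = 7. Product = 4·7 = 28.
28 > 12, so both Band 1 is risk-dominant. Station 1's payoff there is 15.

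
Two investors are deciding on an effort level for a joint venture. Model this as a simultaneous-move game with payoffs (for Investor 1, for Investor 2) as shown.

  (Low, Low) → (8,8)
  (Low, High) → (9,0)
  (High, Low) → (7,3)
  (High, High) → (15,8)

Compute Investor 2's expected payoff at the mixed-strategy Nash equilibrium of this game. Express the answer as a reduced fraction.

Investor 1 mixes with probability p on Low, chosen so Investor 2 is indifferent: 8p + 3(1−p) = 0p + 8(1−p) gives p = 5/13.
Investor 2's expected payoff is 8·5/13 + 3·8/13 = 64/13.

64/13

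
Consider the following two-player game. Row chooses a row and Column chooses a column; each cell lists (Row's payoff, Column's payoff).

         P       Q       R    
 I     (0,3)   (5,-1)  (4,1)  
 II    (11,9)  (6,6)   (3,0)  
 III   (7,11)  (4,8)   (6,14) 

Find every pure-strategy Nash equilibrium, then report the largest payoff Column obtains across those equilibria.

(II, P) is a pure NE (Row: 11 ≥ 7; Column: 9 ≥ 6). Column gets 9.
(III, R) is a pure NE (Row: 6 ≥ 4; Column: 14 ≥ 11). Column gets 14.
Every other cell has a profitable deviation for at least one player. Highest of {9, 14} is 14.

14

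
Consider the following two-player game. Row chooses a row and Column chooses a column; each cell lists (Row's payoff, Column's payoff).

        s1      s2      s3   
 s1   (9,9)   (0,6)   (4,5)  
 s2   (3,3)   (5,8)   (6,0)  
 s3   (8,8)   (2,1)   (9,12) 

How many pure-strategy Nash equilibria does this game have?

3

Both s1: Row gets 9 (best alternative 8); Column gets 9 (best alternative 6). Neither deviates — NE.
Both s2: Row gets 5 (best alternative 2); Column gets 8 (best alternative 3). Neither deviates — NE.
Both s3: Row gets 9 (best alternative 6); Column gets 12 (best alternative 8). Neither deviates — NE.
(s1, s2) is not a NE: Row would switch to s2 (5 > 0).
No other cell survives both best-response checks, so there are 3 pure NE.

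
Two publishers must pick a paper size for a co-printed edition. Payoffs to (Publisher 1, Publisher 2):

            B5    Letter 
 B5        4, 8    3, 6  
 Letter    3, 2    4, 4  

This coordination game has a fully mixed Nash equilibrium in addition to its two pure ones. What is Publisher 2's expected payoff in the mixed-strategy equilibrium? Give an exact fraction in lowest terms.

5

Publisher 1 mixes with probability p on B5, chosen so Publisher 2 is indifferent: 8p + 2(1−p) = 6p + 4(1−p) gives p = 1/2.
Publisher 2's expected payoff is 8·1/2 + 2·1/2 = 5.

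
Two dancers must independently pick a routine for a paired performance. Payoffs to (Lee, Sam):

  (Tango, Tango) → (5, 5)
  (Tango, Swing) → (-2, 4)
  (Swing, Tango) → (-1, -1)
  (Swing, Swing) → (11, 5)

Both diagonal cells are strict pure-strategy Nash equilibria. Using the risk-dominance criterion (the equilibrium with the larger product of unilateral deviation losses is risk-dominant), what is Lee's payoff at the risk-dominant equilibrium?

11

At both Tango: Lee loses 5 − (-1) = 6 by deviating; Sam loses 5 − 4 = 1. Product = 6·1 = 6.
At both Swing: Lee loses 11 − (-2) = 13 by deviating; Sam loses 5 − (-1) = 6. Product = 13·6 = 78.
78 > 6, so both Swing is risk-dominant. Lee's payoff there is 11.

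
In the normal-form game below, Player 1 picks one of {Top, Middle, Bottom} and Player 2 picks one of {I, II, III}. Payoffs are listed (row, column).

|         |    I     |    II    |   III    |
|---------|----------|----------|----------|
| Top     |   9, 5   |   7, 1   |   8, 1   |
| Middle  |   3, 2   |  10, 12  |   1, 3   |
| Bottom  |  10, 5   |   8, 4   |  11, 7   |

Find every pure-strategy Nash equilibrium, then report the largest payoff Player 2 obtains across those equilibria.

(Middle, II) is a pure NE (Player 1: 10 ≥ 8; Player 2: 12 ≥ 3). Player 2 gets 12.
(Bottom, III) is a pure NE (Player 1: 11 ≥ 8; Player 2: 7 ≥ 5). Player 2 gets 7.
Every other cell has a profitable deviation for at least one player. Highest of {12, 7} is 12.

12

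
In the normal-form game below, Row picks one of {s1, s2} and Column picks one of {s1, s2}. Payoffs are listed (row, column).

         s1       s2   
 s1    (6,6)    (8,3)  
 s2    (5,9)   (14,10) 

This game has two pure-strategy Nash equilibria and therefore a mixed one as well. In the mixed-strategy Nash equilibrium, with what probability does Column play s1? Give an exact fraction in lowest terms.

6/7

Column's mix q on s1 must make Row indifferent between s1 and s2.
Row's payoff from s1: 6q + 8(1−q). From s2: 5q + 14(1−q).
Set equal: 1q = 6(1−q) → q = 6/7.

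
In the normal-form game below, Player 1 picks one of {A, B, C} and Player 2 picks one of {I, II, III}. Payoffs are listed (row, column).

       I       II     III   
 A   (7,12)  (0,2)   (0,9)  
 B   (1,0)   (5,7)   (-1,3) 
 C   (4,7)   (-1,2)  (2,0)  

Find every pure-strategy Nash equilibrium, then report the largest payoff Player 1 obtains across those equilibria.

7

(A, I) is a pure NE (Player 1: 7 ≥ 4; Player 2: 12 ≥ 9). Player 1 gets 7.
(B, II) is a pure NE (Player 1: 5 ≥ 0; Player 2: 7 ≥ 3). Player 1 gets 5.
Every other cell has a profitable deviation for at least one player. Highest of {7, 5} is 7.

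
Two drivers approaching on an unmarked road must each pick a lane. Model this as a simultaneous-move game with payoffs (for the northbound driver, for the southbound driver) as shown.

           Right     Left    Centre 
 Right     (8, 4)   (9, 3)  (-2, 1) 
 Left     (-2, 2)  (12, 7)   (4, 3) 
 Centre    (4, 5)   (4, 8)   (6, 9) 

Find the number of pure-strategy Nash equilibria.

Both Right: the northbound driver gets 8 (best alternative 4); the southbound driver gets 4 (best alternative 3). Neither deviates — NE.
Both Left: the northbound driver gets 12 (best alternative 9); the southbound driver gets 7 (best alternative 3). Neither deviates — NE.
Both Centre: the northbound driver gets 6 (best alternative 4); the southbound driver gets 9 (best alternative 8). Neither deviates — NE.
(Left, Centre) is not a NE: the northbound driver would switch to Centre (6 > 4).
No other cell survives both best-response checks, so there are 3 pure NE.

3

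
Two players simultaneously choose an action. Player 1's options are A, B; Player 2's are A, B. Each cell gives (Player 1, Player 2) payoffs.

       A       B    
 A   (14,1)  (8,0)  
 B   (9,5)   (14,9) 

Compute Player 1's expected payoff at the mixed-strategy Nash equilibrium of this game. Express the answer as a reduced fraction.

Player 2 mixes with probability q on A, chosen so Player 1 is indifferent: 14q + 8(1−q) = 9q + 14(1−q) gives q = 6/11.
Player 1's expected payoff (from either row, since indifferent) is 14·6/11 + 8·5/11 = 124/11.

124/11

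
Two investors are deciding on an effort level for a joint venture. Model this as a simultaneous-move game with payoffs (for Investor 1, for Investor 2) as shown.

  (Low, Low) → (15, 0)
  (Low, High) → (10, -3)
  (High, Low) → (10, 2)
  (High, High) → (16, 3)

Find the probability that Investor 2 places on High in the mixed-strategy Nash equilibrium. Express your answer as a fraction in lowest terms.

Investor 2's mix q on Low must make Investor 1 indifferent between Low and High.
Investor 1's payoff from Low: 15q + 10(1−q). From High: 10q + 16(1−q).
Set equal: 5q = 6(1−q) → q = 6/11.
Probability on High is 1 − 6/11 = 5/11.

5/11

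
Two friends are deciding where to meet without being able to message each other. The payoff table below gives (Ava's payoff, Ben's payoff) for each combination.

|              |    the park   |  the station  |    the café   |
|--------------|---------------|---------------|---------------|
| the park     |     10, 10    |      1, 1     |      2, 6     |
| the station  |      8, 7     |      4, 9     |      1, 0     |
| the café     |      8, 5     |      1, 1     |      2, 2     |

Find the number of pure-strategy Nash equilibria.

2

Both the park: Ava gets 10 (best alternative 8); Ben gets 10 (best alternative 6). Neither deviates — NE.
Both the station: Ava gets 4 (best alternative 1); Ben gets 9 (best alternative 7). Neither deviates — NE.
Both the café is not a NE: Ben would switch to the park (5 > 2).
No other cell survives both best-response checks, so there are 2 pure NE.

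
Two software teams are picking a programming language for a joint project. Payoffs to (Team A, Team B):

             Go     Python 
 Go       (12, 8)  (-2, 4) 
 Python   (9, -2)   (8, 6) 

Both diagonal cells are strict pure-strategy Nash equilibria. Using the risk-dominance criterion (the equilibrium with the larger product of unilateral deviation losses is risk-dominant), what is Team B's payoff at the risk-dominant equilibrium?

At both Go: Team A loses 12 − 9 = 3 by deviating; Team B loses 8 − 4 = 4. Product = 3·4 = 12.
At both Python: Team A loses 8 − (-2) = 10 by deviating; Team B loses 6 − (-2) = 8. Product = 10·8 = 80.
80 > 12, so both Python is risk-dominant. Team B's payoff there is 6.

6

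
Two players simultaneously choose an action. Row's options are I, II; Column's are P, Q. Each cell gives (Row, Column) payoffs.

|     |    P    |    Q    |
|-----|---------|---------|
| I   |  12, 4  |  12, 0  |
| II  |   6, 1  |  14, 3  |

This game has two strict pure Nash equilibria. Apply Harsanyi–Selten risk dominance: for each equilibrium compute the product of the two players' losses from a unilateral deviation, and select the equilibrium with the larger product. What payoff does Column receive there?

At (I, P): Row loses 12 − 6 = 6 by deviating; Column loses 4 − 0 = 4. Product = 6·4 = 24.
At (II, Q): Row loses 14 − 12 = 2 by deviating; Column loses 3 − 1 = 2. Product = 2·2 = 4.
24 > 4, so (I, P) is risk-dominant. Column's payoff there is 4.

4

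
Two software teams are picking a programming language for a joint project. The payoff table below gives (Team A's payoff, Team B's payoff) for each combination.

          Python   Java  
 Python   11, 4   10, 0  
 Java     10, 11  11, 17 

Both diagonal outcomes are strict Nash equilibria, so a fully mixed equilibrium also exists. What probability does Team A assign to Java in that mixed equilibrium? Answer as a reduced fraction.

2/5

Team A's mix p on Python must make Team B indifferent between Python and Java.
Team B's payoff from Python: 4p + 11(1−p). From Java: 0p + 17(1−p).
Set equal: 4p = 6(1−p) → p = 6/10 = 3/5.
Probability on Java is 1 − 3/5 = 2/5.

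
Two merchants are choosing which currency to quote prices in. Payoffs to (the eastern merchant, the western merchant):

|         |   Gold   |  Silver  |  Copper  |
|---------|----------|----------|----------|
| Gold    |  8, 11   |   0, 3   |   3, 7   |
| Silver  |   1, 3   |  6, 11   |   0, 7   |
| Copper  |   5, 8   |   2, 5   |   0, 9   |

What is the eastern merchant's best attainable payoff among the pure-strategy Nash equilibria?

8

Both Gold is a pure NE (the eastern merchant: 8 ≥ 5; the western merchant: 11 ≥ 7). The eastern merchant gets 8.
Both Silver is a pure NE (the eastern merchant: 6 ≥ 2; the western merchant: 11 ≥ 7). The eastern merchant gets 6.
Every other cell has a profitable deviation for at least one player. Highest of {8, 6} is 8.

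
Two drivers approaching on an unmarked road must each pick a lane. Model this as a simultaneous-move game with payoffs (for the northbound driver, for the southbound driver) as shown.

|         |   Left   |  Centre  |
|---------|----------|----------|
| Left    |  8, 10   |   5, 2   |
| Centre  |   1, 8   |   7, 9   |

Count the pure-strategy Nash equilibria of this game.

Both Left: the northbound driver gets 8 (best alternative 1); the southbound driver gets 10 (best alternative 2). Neither deviates — NE.
Both Centre: the northbound driver gets 7 (best alternative 5); the southbound driver gets 9 (best alternative 8). Neither deviates — NE.
(Left, Centre) is not a NE: the northbound driver would switch to Centre (7 > 5).
No other cell survives both best-response checks, so there are 2 pure NE.

2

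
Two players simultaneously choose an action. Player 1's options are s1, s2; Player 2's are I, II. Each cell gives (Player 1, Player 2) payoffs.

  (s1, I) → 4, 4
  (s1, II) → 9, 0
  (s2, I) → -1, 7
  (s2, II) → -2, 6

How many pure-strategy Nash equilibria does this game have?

1

(s1, I): Player 1 gets 4 (best alternative -1); Player 2 gets 4 (best alternative 0). Neither deviates — NE.
(s2, II) is not a NE: Player 1 would switch to s1 (9 > -2).
No other cell survives both best-response checks, so there is 1 pure NE.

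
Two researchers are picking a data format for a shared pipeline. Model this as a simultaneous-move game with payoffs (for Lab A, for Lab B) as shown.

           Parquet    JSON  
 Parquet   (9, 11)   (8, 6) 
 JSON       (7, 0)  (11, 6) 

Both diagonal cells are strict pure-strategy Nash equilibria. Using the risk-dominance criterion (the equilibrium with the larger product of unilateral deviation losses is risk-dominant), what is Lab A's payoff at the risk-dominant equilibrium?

At both Parquet: Lab A loses 9 − 7 = 2 by deviating; Lab B loses 11 − 6 = 5. Product = 2·5 = 10.
At both JSON: Lab A loses 11 − 8 = 3 by deviating; Lab B loses 6 − 0 = 6. Product = 3·6 = 18.
18 > 10, so both JSON is risk-dominant. Lab A's payoff there is 11.

11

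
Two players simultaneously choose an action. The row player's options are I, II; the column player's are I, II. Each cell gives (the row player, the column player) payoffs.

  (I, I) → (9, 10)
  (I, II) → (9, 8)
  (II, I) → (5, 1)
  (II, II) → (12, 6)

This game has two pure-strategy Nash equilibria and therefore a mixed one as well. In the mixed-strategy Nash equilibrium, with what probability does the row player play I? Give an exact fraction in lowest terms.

5/7

The row player's mix p on I must make the column player indifferent between I and II.
The column player's payoff from I: 10p + 1(1−p). From II: 8p + 6(1−p).
Set equal: 2p = 5(1−p) → p = 5/7.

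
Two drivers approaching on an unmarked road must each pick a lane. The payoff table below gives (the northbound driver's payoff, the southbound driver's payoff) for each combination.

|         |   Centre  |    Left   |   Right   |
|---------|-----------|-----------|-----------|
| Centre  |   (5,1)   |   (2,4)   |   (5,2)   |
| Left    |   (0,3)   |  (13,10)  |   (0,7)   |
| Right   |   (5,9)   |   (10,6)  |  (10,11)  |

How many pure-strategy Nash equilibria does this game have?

2

Both Left: the northbound driver gets 13 (best alternative 10); the southbound driver gets 10 (best alternative 7). Neither deviates — NE.
Both Right: the northbound driver gets 10 (best alternative 5); the southbound driver gets 11 (best alternative 9). Neither deviates — NE.
Both Centre is not a NE: the southbound driver would switch to Left (4 > 1).
No other cell survives both best-response checks, so there are 2 pure NE.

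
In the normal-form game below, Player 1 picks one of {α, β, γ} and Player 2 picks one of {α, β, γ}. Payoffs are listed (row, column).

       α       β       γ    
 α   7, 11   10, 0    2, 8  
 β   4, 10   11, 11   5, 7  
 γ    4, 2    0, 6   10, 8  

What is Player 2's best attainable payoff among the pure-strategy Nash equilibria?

Both α is a pure NE (Player 1: 7 ≥ 4; Player 2: 11 ≥ 8). Player 2 gets 11.
Both β is a pure NE (Player 1: 11 ≥ 10; Player 2: 11 ≥ 10). Player 2 gets 11.
Both γ is a pure NE (Player 1: 10 ≥ 5; Player 2: 8 ≥ 6). Player 2 gets 8.
Every other cell has a profitable deviation for at least one player. Highest of {11, 11, 8} is 11.

11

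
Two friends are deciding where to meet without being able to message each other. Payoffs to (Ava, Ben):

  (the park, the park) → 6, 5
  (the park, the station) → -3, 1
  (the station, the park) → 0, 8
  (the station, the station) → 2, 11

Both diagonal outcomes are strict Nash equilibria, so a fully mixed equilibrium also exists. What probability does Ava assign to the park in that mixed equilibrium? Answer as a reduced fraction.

Ava's mix p on the park must make Ben indifferent between the park and the station.
Ben's payoff from the park: 5p + 8(1−p). From the station: 1p + 11(1−p).
Set equal: 4p = 3(1−p) → p = 3/7.

3/7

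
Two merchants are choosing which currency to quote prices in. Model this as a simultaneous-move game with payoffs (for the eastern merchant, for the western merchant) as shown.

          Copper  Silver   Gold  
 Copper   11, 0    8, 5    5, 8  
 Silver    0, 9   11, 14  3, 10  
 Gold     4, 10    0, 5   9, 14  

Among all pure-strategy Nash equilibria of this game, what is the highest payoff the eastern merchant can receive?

11

Both Silver is a pure NE (the eastern merchant: 11 ≥ 8; the western merchant: 14 ≥ 10). The eastern merchant gets 11.
Both Gold is a pure NE (the eastern merchant: 9 ≥ 5; the western merchant: 14 ≥ 10). The eastern merchant gets 9.
Every other cell has a profitable deviation for at least one player. Highest of {11, 9} is 11.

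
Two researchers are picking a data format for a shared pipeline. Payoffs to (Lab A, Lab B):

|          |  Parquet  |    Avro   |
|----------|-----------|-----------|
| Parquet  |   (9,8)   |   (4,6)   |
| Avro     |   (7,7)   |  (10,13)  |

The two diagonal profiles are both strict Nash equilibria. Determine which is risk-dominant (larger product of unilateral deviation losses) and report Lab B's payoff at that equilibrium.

13

At both Parquet: Lab A loses 9 − 7 = 2 by deviating; Lab B loses 8 − 6 = 2. Product = 2·2 = 4.
At both Avro: Lab A loses 10 − 4 = 6 by deviating; Lab B loses 13 − 7 = 6. Product = 6·6 = 36.
36 > 4, so both Avro is risk-dominant. Lab B's payoff there is 13.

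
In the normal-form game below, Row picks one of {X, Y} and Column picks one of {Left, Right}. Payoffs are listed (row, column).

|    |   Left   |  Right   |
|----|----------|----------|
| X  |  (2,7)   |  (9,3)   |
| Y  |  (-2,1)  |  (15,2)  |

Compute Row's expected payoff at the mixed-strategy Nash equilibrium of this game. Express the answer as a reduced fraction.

24/5

Column mixes with probability q on Left, chosen so Row is indifferent: 2q + 9(1−q) = (-2)q + 15(1−q) gives q = 3/5.
Row's expected payoff (from either row, since indifferent) is 2·3/5 + 9·2/5 = 24/5.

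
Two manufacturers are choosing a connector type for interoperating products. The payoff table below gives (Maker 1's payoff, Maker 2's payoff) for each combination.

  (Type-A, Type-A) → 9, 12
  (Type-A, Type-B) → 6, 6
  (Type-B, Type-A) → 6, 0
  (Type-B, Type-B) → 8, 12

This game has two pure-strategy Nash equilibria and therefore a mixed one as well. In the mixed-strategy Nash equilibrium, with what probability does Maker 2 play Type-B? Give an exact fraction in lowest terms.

3/5

Maker 2's mix q on Type-A must make Maker 1 indifferent between Type-A and Type-B.
Maker 1's payoff from Type-A: 9q + 6(1−q). From Type-B: 6q + 8(1−q).
Set equal: 3q = 2(1−q) → q = 2/5.
Probability on Type-B is 1 − 2/5 = 3/5.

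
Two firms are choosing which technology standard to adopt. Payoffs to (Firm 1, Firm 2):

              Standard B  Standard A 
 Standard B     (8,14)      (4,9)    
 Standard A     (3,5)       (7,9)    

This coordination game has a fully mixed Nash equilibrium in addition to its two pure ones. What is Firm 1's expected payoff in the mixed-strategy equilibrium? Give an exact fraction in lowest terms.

11/2

Firm 2 mixes with probability q on Standard B, chosen so Firm 1 is indifferent: 8q + 4(1−q) = 3q + 7(1−q) gives q = 3/8.
Firm 1's expected payoff (from either row, since indifferent) is 8·3/8 + 4·5/8 = 11/2.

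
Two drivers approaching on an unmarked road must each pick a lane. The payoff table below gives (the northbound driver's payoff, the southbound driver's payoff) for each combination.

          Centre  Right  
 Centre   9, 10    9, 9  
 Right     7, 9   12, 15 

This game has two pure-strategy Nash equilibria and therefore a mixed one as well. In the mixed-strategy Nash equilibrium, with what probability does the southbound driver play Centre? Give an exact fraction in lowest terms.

The southbound driver's mix q on Centre must make the northbound driver indifferent between Centre and Right.
The northbound driver's payoff from Centre: 9q + 9(1−q). From Right: 7q + 12(1−q).
Set equal: 2q = 3(1−q) → q = 3/5.

3/5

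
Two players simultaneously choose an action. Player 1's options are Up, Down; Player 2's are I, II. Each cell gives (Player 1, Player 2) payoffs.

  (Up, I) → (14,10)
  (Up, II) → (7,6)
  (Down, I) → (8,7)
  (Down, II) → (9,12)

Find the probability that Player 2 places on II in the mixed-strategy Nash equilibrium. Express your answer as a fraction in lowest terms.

Player 2's mix q on I must make Player 1 indifferent between Up and Down.
Player 1's payoff from Up: 14q + 7(1−q). From Down: 8q + 9(1−q).
Set equal: 6q = 2(1−q) → q = 2/8 = 1/4.
Probability on II is 1 − 1/4 = 3/4.

3/4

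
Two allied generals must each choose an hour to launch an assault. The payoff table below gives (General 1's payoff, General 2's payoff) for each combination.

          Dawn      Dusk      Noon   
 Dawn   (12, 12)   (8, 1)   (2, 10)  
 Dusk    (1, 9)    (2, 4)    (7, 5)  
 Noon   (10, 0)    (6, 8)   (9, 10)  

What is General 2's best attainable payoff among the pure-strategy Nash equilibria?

Both Dawn is a pure NE (General 1: 12 ≥ 10; General 2: 12 ≥ 10). General 2 gets 12.
Both Noon is a pure NE (General 1: 9 ≥ 7; General 2: 10 ≥ 8). General 2 gets 10.
Every other cell has a profitable deviation for at least one player. Highest of {12, 10} is 12.

12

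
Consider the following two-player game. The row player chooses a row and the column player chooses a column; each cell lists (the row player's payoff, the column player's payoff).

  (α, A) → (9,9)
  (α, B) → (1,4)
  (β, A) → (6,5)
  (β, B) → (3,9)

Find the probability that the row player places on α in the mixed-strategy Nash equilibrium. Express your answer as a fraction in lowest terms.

The row player's mix p on α must make the column player indifferent between A and B.
The column player's payoff from A: 9p + 5(1−p). From B: 4p + 9(1−p).
Set equal: 5p = 4(1−p) → p = 4/9.

4/9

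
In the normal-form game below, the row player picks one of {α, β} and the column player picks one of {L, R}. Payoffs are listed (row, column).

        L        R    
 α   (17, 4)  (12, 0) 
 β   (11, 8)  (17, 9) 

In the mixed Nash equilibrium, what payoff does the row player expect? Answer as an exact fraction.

157/11

The column player mixes with probability q on L, chosen so the row player is indifferent: 17q + 12(1−q) = 11q + 17(1−q) gives q = 5/11.
The row player's expected payoff (from either row, since indifferent) is 17·5/11 + 12·6/11 = 157/11.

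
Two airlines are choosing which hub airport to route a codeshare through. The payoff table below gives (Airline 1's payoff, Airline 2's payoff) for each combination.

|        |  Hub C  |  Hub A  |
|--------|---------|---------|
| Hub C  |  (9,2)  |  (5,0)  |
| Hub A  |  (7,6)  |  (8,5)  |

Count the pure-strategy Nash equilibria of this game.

Both Hub C: Airline 1 gets 9 (best alternative 7); Airline 2 gets 2 (best alternative 0). Neither deviates — NE.
Both Hub A is not a NE: Airline 2 would switch to Hub C (6 > 5).
No other cell survives both best-response checks, so there is 1 pure NE.

1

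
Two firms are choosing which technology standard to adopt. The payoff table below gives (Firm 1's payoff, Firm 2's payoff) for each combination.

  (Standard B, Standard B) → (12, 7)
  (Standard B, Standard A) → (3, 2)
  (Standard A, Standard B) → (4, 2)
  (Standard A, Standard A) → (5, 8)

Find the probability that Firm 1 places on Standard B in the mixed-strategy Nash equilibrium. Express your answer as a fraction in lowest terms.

Firm 1's mix p on Standard B must make Firm 2 indifferent between Standard B and Standard A.
Firm 2's payoff from Standard B: 7p + 2(1−p). From Standard A: 2p + 8(1−p).
Set equal: 5p = 6(1−p) → p = 6/11.

6/11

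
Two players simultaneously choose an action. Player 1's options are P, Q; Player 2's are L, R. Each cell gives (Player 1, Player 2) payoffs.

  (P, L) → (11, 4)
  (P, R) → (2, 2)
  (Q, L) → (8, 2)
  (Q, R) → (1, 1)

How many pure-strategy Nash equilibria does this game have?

(P, L): Player 1 gets 11 (best alternative 8); Player 2 gets 4 (best alternative 2). Neither deviates — NE.
(Q, R) is not a NE: Player 1 would switch to P (2 > 1).
No other cell survives both best-response checks, so there is 1 pure NE.

1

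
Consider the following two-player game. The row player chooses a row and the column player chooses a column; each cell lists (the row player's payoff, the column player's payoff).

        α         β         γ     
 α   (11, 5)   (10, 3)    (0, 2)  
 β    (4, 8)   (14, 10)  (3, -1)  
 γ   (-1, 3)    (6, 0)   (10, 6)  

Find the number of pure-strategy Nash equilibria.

3

Both α: the row player gets 11 (best alternative 4); the column player gets 5 (best alternative 3). Neither deviates — NE.
Both β: the row player gets 14 (best alternative 10); the column player gets 10 (best alternative 8). Neither deviates — NE.
Both γ: the row player gets 10 (best alternative 3); the column player gets 6 (best alternative 3). Neither deviates — NE.
(γ, α) is not a NE: the row player would switch to α (11 > -1).
No other cell survives both best-response checks, so there are 3 pure NE.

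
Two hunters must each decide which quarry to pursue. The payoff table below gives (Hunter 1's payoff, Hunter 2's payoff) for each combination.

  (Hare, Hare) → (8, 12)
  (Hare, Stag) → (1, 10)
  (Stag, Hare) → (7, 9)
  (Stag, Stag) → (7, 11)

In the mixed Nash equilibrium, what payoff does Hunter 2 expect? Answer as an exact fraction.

Hunter 1 mixes with probability p on Hare, chosen so Hunter 2 is indifferent: 12p + 9(1−p) = 10p + 11(1−p) gives p = 1/2.
Hunter 2's expected payoff is 12·1/2 + 9·1/2 = 21/2.

21/2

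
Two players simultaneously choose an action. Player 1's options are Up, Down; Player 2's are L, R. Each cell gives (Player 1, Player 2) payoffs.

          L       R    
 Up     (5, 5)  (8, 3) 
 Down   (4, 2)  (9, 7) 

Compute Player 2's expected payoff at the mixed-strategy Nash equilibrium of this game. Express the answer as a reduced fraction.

Player 1 mixes with probability p on Up, chosen so Player 2 is indifferent: 5p + 2(1−p) = 3p + 7(1−p) gives p = 5/7.
Player 2's expected payoff is 5·5/7 + 2·2/7 = 29/7.

29/7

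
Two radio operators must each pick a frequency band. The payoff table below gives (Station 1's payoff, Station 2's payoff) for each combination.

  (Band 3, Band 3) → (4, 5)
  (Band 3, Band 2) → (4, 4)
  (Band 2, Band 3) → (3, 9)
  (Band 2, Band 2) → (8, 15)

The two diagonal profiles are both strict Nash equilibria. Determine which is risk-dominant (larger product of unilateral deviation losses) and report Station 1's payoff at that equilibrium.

At both Band 3: Station 1 loses 4 − 3 = 1 by deviating; Station 2 loses 5 − 4 = 1. Product = 1·1 = 1.
At both Band 2: Station 1 loses 8 − 4 = 4 by deviating; Station 2 loses 15 − 9 = 6. Product = 4·6 = 24.
24 > 1, so both Band 2 is risk-dominant. Station 1's payoff there is 8.

8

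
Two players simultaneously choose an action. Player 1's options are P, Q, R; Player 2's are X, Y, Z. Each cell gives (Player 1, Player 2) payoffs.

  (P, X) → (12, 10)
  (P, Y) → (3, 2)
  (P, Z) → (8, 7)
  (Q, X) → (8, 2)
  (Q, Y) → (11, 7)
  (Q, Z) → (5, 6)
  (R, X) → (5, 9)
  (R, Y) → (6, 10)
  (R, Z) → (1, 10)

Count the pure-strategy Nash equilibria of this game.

2

(P, X): Player 1 gets 12 (best alternative 8); Player 2 gets 10 (best alternative 7). Neither deviates — NE.
(Q, Y): Player 1 gets 11 (best alternative 6); Player 2 gets 7 (best alternative 6). Neither deviates — NE.
(R, Z) is not a NE: Player 1 would switch to P (8 > 1).
No other cell survives both best-response checks, so there are 2 pure NE.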